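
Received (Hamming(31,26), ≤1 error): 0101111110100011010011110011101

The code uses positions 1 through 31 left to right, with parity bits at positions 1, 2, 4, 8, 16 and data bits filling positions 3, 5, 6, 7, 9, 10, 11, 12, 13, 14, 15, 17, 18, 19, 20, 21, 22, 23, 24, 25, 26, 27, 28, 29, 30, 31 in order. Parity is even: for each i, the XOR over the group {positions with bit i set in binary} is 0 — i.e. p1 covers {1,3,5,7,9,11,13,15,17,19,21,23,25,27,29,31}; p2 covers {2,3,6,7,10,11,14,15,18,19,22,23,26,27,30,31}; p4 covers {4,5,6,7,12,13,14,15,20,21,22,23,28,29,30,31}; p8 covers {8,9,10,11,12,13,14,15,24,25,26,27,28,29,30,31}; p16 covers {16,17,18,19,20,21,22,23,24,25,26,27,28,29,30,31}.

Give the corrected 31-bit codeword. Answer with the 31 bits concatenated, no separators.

s1 (pos 1,3,5,7,9,11,13,15,17,19,21,23,25,27,29,31): 0⊕0⊕1⊕1⊕1⊕1⊕0⊕1⊕0⊕0⊕1⊕1⊕0⊕1⊕1⊕1 = 0
s2 (pos 2,3,6,7,10,11,14,15,18,19,22,23,26,27,30,31): 1⊕0⊕1⊕1⊕0⊕1⊕0⊕1⊕1⊕0⊕1⊕1⊕0⊕1⊕0⊕1 = 0
s4 (pos 4,5,6,7,12,13,14,15,20,21,22,23,28,29,30,31): 1⊕1⊕1⊕1⊕0⊕0⊕0⊕1⊕0⊕1⊕1⊕1⊕1⊕1⊕0⊕1 = 1
s8 (pos 8,9,10,11,12,13,14,15,24,25,26,27,28,29,30,31): 1⊕1⊕0⊕1⊕0⊕0⊕0⊕1⊕1⊕0⊕0⊕1⊕1⊕1⊕0⊕1 = 1
s16 (pos 16,17,18,19,20,21,22,23,24,25,26,27,28,29,30,31): 1⊕0⊕1⊕0⊕0⊕1⊕1⊕1⊕1⊕0⊕0⊕1⊕1⊕1⊕0⊕1 = 0
Syndrome s16…s1 = 01100 → error at position 12.
Flip position 12: 0101111110100011010011110011101 → 0101111110110011010011110011101

0101111110110011010011110011101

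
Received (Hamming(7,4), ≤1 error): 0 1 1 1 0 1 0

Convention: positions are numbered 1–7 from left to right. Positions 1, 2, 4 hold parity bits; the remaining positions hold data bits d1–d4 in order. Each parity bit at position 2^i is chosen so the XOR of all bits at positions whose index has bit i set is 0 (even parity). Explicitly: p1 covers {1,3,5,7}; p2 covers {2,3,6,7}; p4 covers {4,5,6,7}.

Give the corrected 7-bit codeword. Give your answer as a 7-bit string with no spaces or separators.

s1 (pos 1,3,5,7): 0⊕1⊕0⊕0 = 1
s2 (pos 2,3,6,7): 1⊕1⊕1⊕0 = 1
s4 (pos 4,5,6,7): 1⊕0⊕1⊕0 = 0
Syndrome s4…s1 = 011 → error at position 3.
Flip position 3: 0111010 → 0101010

0101010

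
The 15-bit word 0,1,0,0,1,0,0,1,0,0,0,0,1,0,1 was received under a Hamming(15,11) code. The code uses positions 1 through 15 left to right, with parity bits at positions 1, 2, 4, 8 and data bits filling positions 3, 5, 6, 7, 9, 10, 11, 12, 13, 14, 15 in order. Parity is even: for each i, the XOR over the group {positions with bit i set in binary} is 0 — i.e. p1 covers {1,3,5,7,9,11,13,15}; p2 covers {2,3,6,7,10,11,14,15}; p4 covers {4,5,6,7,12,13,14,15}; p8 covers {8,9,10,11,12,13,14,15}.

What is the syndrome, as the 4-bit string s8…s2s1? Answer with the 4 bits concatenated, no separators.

s1 (pos 1,3,5,7,9,11,13,15): 0⊕0⊕1⊕0⊕0⊕0⊕1⊕1 = 1
s2 (pos 2,3,6,7,10,11,14,15): 1⊕0⊕0⊕0⊕0⊕0⊕0⊕1 = 0
s4 (pos 4,5,6,7,12,13,14,15): 0⊕1⊕0⊕0⊕0⊕1⊕0⊕1 = 1
s8 (pos 8,9,10,11,12,13,14,15): 1⊕0⊕0⊕0⊕0⊕1⊕0⊕1 = 1
Syndrome s8…s1 = 1101 → error at position 13.

1101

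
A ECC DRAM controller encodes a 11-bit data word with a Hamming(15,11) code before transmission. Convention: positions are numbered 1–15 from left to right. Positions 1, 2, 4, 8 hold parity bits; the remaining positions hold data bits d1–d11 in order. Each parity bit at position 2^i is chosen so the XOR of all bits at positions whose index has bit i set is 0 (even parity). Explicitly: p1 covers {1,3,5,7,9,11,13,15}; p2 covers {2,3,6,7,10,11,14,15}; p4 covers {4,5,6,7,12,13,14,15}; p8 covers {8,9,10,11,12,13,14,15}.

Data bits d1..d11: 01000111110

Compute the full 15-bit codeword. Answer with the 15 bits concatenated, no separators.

110010010111110

Place data at non-parity positions: p1 p2 0 p4 1 0 0 p8 0 1 1 1 1 1 0
p1 (pos 1,3,5,7,9,11,13,15): XOR of data positions = 0⊕1⊕0⊕0⊕1⊕1⊕0 = 1
p2 (pos 2,3,6,7,10,11,14,15): XOR of data positions = 0⊕0⊕0⊕1⊕1⊕1⊕0 = 1
p4 (pos 4,5,6,7,12,13,14,15): XOR of data positions = 1⊕0⊕0⊕1⊕1⊕1⊕0 = 0
p8 (pos 8,9,10,11,12,13,14,15): XOR of data positions = 0⊕1⊕1⊕1⊕1⊕1⊕0 = 1
Codeword: 110010010111110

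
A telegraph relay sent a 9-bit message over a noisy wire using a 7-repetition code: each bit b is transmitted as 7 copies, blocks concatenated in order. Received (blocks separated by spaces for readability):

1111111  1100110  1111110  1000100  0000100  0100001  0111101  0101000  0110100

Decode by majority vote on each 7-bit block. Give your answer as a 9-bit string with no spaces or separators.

Block 1 (1111111): 7 ones → 1
Block 2 (1100110): 4 ones → 1
Block 3 (1111110): 6 ones → 1
Block 4 (1000100): 2 ones → 0
Block 5 (0000100): 1 one → 0
Block 6 (0100001): 2 ones → 0
Block 7 (0111101): 5 ones → 1
Block 8 (0101000): 2 ones → 0
Block 9 (0110100): 3 ones → 0

111000100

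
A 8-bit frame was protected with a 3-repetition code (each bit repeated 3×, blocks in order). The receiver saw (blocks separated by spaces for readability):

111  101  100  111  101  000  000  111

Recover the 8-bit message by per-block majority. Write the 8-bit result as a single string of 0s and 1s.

Block 1 (111): 3 ones → 1
Block 2 (101): 2 ones → 1
Block 3 (100): 1 one → 0
Block 4 (111): 3 ones → 1
Block 5 (101): 2 ones → 1
Block 6 (000): 0 ones → 0
Block 7 (000): 0 ones → 0
Block 8 (111): 3 ones → 1

11011001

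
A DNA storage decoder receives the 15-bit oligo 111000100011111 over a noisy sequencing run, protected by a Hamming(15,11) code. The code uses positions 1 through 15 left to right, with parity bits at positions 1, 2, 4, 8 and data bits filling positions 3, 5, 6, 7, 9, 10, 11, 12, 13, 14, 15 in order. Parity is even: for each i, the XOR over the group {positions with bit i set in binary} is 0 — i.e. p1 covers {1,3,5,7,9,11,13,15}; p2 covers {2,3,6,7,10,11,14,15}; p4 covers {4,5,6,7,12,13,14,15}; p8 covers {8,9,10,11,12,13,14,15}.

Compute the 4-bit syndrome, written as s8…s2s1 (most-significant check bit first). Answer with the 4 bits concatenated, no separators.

s1 (pos 1,3,5,7,9,11,13,15): 1⊕1⊕0⊕1⊕0⊕1⊕1⊕1 = 0
s2 (pos 2,3,6,7,10,11,14,15): 1⊕1⊕0⊕1⊕0⊕1⊕1⊕1 = 0
s4 (pos 4,5,6,7,12,13,14,15): 0⊕0⊕0⊕1⊕1⊕1⊕1⊕1 = 1
s8 (pos 8,9,10,11,12,13,14,15): 0⊕0⊕0⊕1⊕1⊕1⊕1⊕1 = 1
Syndrome s8…s1 = 1100 → error at position 12.

1100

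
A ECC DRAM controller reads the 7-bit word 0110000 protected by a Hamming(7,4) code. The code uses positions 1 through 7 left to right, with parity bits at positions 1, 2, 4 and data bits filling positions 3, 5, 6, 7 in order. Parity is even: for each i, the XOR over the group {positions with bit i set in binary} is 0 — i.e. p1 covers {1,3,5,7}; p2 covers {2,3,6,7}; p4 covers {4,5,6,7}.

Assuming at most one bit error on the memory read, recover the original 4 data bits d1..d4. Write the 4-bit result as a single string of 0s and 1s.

1000

s1 (pos 1,3,5,7): 0⊕1⊕0⊕0 = 1
s2 (pos 2,3,6,7): 1⊕1⊕0⊕0 = 0
s4 (pos 4,5,6,7): 0⊕0⊕0⊕0 = 0
Syndrome s4…s1 = 001 → error at position 1.
Flip position 1: 0110000 → 1110000
Read data bits from positions 3,5,6,7: 1000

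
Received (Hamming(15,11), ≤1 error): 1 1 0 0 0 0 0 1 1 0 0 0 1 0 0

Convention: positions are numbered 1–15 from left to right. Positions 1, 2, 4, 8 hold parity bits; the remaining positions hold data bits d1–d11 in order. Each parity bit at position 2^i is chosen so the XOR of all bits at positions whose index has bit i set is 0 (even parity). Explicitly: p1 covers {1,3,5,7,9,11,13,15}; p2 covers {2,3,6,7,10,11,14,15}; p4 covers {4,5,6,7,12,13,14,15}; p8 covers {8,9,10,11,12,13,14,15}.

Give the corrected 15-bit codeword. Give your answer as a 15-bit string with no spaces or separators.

s1 (pos 1,3,5,7,9,11,13,15): 1⊕0⊕0⊕0⊕1⊕0⊕1⊕0 = 1
s2 (pos 2,3,6,7,10,11,14,15): 1⊕0⊕0⊕0⊕0⊕0⊕0⊕0 = 1
s4 (pos 4,5,6,7,12,13,14,15): 0⊕0⊕0⊕0⊕0⊕1⊕0⊕0 = 1
s8 (pos 8,9,10,11,12,13,14,15): 1⊕1⊕0⊕0⊕0⊕1⊕0⊕0 = 1
Syndrome s8…s1 = 1111 → error at position 15.
Flip position 15: 110000011000100 → 110000011000101

110000011000101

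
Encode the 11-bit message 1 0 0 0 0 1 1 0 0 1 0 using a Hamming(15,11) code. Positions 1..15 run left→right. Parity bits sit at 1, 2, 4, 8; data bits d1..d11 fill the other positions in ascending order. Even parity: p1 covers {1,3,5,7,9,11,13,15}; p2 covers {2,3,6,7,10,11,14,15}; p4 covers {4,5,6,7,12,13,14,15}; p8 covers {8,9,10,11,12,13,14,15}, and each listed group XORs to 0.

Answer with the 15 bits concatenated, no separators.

001100010110010

Place data at non-parity positions: p1 p2 1 p4 0 0 0 p8 0 1 1 0 0 1 0
p1 (pos 1,3,5,7,9,11,13,15): XOR of data positions = 1⊕0⊕0⊕0⊕1⊕0⊕0 = 0
p2 (pos 2,3,6,7,10,11,14,15): XOR of data positions = 1⊕0⊕0⊕1⊕1⊕1⊕0 = 0
p4 (pos 4,5,6,7,12,13,14,15): XOR of data positions = 0⊕0⊕0⊕0⊕0⊕1⊕0 = 1
p8 (pos 8,9,10,11,12,13,14,15): XOR of data positions = 0⊕1⊕1⊕0⊕0⊕1⊕0 = 1
Codeword: 001100010110010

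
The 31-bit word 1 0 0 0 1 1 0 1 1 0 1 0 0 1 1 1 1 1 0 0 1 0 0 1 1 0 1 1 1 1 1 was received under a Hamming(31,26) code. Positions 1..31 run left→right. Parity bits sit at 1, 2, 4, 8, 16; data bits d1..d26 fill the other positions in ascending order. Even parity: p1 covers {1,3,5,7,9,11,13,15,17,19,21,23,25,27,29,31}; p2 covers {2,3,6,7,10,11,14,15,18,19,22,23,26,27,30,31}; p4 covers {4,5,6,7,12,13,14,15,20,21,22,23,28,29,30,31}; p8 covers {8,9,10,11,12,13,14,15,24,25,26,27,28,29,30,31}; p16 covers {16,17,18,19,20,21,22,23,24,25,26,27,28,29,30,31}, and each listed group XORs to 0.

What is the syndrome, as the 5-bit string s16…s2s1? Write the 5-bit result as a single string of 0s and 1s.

s1 (pos 1,3,5,7,9,11,13,15,17,19,21,23,25,27,29,31): 1⊕0⊕1⊕0⊕1⊕1⊕0⊕1⊕1⊕0⊕1⊕0⊕1⊕1⊕1⊕1 = 1
s2 (pos 2,3,6,7,10,11,14,15,18,19,22,23,26,27,30,31): 0⊕0⊕1⊕0⊕0⊕1⊕1⊕1⊕1⊕0⊕0⊕0⊕0⊕1⊕1⊕1 = 0
s4 (pos 4,5,6,7,12,13,14,15,20,21,22,23,28,29,30,31): 0⊕1⊕1⊕0⊕0⊕0⊕1⊕1⊕0⊕1⊕0⊕0⊕1⊕1⊕1⊕1 = 1
s8 (pos 8,9,10,11,12,13,14,15,24,25,26,27,28,29,30,31): 1⊕1⊕0⊕1⊕0⊕0⊕1⊕1⊕1⊕1⊕0⊕1⊕1⊕1⊕1⊕1 = 0
s16 (pos 16,17,18,19,20,21,22,23,24,25,26,27,28,29,30,31): 1⊕1⊕1⊕0⊕0⊕1⊕0⊕0⊕1⊕1⊕0⊕1⊕1⊕1⊕1⊕1 = 1
Syndrome s16…s1 = 10101 → error at position 21.

10101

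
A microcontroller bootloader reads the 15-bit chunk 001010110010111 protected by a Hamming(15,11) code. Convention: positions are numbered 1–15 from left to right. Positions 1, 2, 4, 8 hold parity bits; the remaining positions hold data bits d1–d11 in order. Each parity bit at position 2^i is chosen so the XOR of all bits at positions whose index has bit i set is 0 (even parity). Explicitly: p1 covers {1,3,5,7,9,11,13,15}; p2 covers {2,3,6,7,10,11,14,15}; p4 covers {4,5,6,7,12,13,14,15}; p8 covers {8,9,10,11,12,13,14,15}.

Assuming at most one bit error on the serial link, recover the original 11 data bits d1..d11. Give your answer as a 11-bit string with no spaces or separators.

11010010101

s1 (pos 1,3,5,7,9,11,13,15): 0⊕1⊕1⊕1⊕0⊕1⊕1⊕1 = 0
s2 (pos 2,3,6,7,10,11,14,15): 0⊕1⊕0⊕1⊕0⊕1⊕1⊕1 = 1
s4 (pos 4,5,6,7,12,13,14,15): 0⊕1⊕0⊕1⊕0⊕1⊕1⊕1 = 1
s8 (pos 8,9,10,11,12,13,14,15): 1⊕0⊕0⊕1⊕0⊕1⊕1⊕1 = 1
Syndrome s8…s1 = 1110 → error at position 14.
Flip position 14: 001010110010111 → 001010110010101
Read data bits from positions 3,5,6,7,9,10,11,12,13,14,15: 11010010101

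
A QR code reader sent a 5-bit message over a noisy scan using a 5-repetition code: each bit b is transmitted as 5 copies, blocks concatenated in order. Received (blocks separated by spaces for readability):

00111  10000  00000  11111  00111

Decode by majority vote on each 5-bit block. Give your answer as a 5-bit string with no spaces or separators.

Block 1 (00111): 3 ones → 1
Block 2 (10000): 1 one → 0
Block 3 (00000): 0 ones → 0
Block 4 (11111): 5 ones → 1
Block 5 (00111): 3 ones → 1

10011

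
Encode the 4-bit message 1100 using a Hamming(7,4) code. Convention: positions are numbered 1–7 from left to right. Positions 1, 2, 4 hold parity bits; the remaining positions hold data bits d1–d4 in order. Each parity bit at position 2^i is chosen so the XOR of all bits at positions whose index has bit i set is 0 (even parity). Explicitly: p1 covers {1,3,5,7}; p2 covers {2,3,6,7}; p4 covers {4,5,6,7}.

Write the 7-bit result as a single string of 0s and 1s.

0111100

Place data at non-parity positions: p1 p2 1 p4 1 0 0
p1 (pos 1,3,5,7): XOR of data positions = 1⊕1⊕0 = 0
p2 (pos 2,3,6,7): XOR of data positions = 1⊕0⊕0 = 1
p4 (pos 4,5,6,7): XOR of data positions = 1⊕0⊕0 = 1
Codeword: 0111100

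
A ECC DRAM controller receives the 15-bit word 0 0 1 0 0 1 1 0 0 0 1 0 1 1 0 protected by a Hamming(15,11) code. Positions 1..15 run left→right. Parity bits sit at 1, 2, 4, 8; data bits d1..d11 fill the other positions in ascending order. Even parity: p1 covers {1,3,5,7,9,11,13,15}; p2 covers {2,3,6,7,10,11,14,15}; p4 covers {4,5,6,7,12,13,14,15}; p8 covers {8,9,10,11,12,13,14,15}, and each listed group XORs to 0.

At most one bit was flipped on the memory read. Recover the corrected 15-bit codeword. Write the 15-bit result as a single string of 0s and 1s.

s1 (pos 1,3,5,7,9,11,13,15): 0⊕1⊕0⊕1⊕0⊕1⊕1⊕0 = 0
s2 (pos 2,3,6,7,10,11,14,15): 0⊕1⊕1⊕1⊕0⊕1⊕1⊕0 = 1
s4 (pos 4,5,6,7,12,13,14,15): 0⊕0⊕1⊕1⊕0⊕1⊕1⊕0 = 0
s8 (pos 8,9,10,11,12,13,14,15): 0⊕0⊕0⊕1⊕0⊕1⊕1⊕0 = 1
Syndrome s8…s1 = 1010 → error at position 10.
Flip position 10: 001001100010110 → 001001100110110

001001100110110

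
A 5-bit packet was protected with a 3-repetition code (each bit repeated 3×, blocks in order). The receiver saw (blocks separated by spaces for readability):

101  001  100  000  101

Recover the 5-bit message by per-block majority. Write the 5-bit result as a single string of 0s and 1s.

Block 1 (101): 2 ones → 1
Block 2 (001): 1 one → 0
Block 3 (100): 1 one → 0
Block 4 (000): 0 ones → 0
Block 5 (101): 2 ones → 1

10001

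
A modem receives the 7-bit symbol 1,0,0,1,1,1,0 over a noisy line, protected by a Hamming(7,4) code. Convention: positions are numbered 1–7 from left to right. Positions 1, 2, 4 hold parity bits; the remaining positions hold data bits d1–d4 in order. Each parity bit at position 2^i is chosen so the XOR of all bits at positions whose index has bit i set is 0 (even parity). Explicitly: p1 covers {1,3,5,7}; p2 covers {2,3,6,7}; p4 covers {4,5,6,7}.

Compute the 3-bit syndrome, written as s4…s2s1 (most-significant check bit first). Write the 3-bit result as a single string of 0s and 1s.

s1 (pos 1,3,5,7): 1⊕0⊕1⊕0 = 0
s2 (pos 2,3,6,7): 0⊕0⊕1⊕0 = 1
s4 (pos 4,5,6,7): 1⊕1⊕1⊕0 = 1
Syndrome s4…s1 = 110 → error at position 6.

110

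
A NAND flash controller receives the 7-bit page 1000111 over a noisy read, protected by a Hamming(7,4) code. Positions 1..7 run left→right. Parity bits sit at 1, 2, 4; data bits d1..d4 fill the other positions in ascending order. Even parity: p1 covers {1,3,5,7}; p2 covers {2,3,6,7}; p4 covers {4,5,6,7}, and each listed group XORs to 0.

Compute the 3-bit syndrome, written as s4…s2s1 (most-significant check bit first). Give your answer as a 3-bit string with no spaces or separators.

s1 (pos 1,3,5,7): 1⊕0⊕1⊕1 = 1
s2 (pos 2,3,6,7): 0⊕0⊕1⊕1 = 0
s4 (pos 4,5,6,7): 0⊕1⊕1⊕1 = 1
Syndrome s4…s1 = 101 → error at position 5.

101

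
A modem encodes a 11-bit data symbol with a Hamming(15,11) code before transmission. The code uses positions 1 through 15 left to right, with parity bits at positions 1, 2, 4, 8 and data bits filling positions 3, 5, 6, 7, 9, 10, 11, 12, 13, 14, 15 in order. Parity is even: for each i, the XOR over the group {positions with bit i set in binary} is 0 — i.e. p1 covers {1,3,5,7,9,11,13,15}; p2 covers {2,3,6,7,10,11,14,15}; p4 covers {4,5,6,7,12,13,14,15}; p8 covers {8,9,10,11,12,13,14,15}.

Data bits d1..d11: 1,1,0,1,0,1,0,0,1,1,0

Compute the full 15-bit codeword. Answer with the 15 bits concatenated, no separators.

001010110100110

Place data at non-parity positions: p1 p2 1 p4 1 0 1 p8 0 1 0 0 1 1 0
p1 (pos 1,3,5,7,9,11,13,15): XOR of data positions = 1⊕1⊕1⊕0⊕0⊕1⊕0 = 0
p2 (pos 2,3,6,7,10,11,14,15): XOR of data positions = 1⊕0⊕1⊕1⊕0⊕1⊕0 = 0
p4 (pos 4,5,6,7,12,13,14,15): XOR of data positions = 1⊕0⊕1⊕0⊕1⊕1⊕0 = 0
p8 (pos 8,9,10,11,12,13,14,15): XOR of data positions = 0⊕1⊕0⊕0⊕1⊕1⊕0 = 1
Codeword: 001010110100110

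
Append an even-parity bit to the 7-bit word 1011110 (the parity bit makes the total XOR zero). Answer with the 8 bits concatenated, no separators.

XOR of the 7 data bits: 1⊕0⊕1⊕1⊕1⊕1⊕0 = 1
Parity bit = 1 (so all 8 bits XOR to 0).

10111101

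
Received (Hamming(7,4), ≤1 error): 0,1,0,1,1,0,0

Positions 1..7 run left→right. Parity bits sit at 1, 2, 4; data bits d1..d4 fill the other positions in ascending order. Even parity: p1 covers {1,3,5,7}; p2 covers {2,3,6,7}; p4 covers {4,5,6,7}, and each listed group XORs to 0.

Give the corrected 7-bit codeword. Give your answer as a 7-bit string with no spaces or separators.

0111100

s1 (pos 1,3,5,7): 0⊕0⊕1⊕0 = 1
s2 (pos 2,3,6,7): 1⊕0⊕0⊕0 = 1
s4 (pos 4,5,6,7): 1⊕1⊕0⊕0 = 0
Syndrome s4…s1 = 011 → error at position 3.
Flip position 3: 0101100 → 0111100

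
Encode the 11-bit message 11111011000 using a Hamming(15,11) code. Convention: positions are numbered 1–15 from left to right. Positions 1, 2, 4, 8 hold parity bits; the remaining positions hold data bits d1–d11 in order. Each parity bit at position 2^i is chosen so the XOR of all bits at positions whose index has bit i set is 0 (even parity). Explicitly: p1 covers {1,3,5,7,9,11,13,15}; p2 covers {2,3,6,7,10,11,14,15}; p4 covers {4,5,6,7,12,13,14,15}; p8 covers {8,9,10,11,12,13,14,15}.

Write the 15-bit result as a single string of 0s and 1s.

Place data at non-parity positions: p1 p2 1 p4 1 1 1 p8 1 0 1 1 0 0 0
p1 (pos 1,3,5,7,9,11,13,15): XOR of data positions = 1⊕1⊕1⊕1⊕1⊕0⊕0 = 1
p2 (pos 2,3,6,7,10,11,14,15): XOR of data positions = 1⊕1⊕1⊕0⊕1⊕0⊕0 = 0
p4 (pos 4,5,6,7,12,13,14,15): XOR of data positions = 1⊕1⊕1⊕1⊕0⊕0⊕0 = 0
p8 (pos 8,9,10,11,12,13,14,15): XOR of data positions = 1⊕0⊕1⊕1⊕0⊕0⊕0 = 1
Codeword: 101011111011000

101011111011000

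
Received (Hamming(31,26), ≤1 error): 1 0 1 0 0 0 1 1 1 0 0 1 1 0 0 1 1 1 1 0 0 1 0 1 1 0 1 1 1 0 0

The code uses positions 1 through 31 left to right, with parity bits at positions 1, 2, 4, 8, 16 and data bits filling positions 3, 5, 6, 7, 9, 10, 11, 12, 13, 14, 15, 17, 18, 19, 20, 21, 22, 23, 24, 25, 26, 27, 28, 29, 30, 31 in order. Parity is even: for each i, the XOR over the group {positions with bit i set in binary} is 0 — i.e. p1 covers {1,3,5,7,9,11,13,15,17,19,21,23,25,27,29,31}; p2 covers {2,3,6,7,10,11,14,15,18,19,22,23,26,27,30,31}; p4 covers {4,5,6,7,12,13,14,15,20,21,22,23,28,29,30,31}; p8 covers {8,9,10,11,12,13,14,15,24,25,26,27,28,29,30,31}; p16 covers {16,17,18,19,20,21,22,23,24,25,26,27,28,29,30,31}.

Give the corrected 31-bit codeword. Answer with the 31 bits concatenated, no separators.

1010001010011001111001011011100

s1 (pos 1,3,5,7,9,11,13,15,17,19,21,23,25,27,29,31): 1⊕1⊕0⊕1⊕1⊕0⊕1⊕0⊕1⊕1⊕0⊕0⊕1⊕1⊕1⊕0 = 0
s2 (pos 2,3,6,7,10,11,14,15,18,19,22,23,26,27,30,31): 0⊕1⊕0⊕1⊕0⊕0⊕0⊕0⊕1⊕1⊕1⊕0⊕0⊕1⊕0⊕0 = 0
s4 (pos 4,5,6,7,12,13,14,15,20,21,22,23,28,29,30,31): 0⊕0⊕0⊕1⊕1⊕1⊕0⊕0⊕0⊕0⊕1⊕0⊕1⊕1⊕0⊕0 = 0
s8 (pos 8,9,10,11,12,13,14,15,24,25,26,27,28,29,30,31): 1⊕1⊕0⊕0⊕1⊕1⊕0⊕0⊕1⊕1⊕0⊕1⊕1⊕1⊕0⊕0 = 1
s16 (pos 16,17,18,19,20,21,22,23,24,25,26,27,28,29,30,31): 1⊕1⊕1⊕1⊕0⊕0⊕1⊕0⊕1⊕1⊕0⊕1⊕1⊕1⊕0⊕0 = 0
Syndrome s16…s1 = 01000 → error at position 8.
Flip position 8: 1010001110011001111001011011100 → 1010001010011001111001011011100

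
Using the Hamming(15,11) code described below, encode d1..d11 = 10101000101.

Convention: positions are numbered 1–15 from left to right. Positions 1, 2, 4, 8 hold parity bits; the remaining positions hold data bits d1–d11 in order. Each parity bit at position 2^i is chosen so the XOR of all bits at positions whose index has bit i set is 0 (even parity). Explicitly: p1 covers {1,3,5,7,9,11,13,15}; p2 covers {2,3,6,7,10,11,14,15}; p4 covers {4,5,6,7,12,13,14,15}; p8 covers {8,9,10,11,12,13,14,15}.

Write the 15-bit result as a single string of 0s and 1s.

Place data at non-parity positions: p1 p2 1 p4 0 1 0 p8 1 0 0 0 1 0 1
p1 (pos 1,3,5,7,9,11,13,15): XOR of data positions = 1⊕0⊕0⊕1⊕0⊕1⊕1 = 0
p2 (pos 2,3,6,7,10,11,14,15): XOR of data positions = 1⊕1⊕0⊕0⊕0⊕0⊕1 = 1
p4 (pos 4,5,6,7,12,13,14,15): XOR of data positions = 0⊕1⊕0⊕0⊕1⊕0⊕1 = 1
p8 (pos 8,9,10,11,12,13,14,15): XOR of data positions = 1⊕0⊕0⊕0⊕1⊕0⊕1 = 1
Codeword: 011101011000101

011101011000101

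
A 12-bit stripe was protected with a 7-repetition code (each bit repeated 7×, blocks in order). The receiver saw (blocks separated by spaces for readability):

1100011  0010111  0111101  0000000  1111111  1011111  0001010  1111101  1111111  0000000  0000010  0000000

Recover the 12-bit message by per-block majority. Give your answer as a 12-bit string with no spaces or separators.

Block 1 (1100011): 4 ones → 1
Block 2 (0010111): 4 ones → 1
Block 3 (0111101): 5 ones → 1
Block 4 (0000000): 0 ones → 0
Block 5 (1111111): 7 ones → 1
Block 6 (1011111): 6 ones → 1
Block 7 (0001010): 2 ones → 0
Block 8 (1111101): 6 ones → 1
Block 9 (1111111): 7 ones → 1
Block 10 (0000000): 0 ones → 0
Block 11 (0000010): 1 one → 0
Block 12 (0000000): 0 ones → 0

111011011000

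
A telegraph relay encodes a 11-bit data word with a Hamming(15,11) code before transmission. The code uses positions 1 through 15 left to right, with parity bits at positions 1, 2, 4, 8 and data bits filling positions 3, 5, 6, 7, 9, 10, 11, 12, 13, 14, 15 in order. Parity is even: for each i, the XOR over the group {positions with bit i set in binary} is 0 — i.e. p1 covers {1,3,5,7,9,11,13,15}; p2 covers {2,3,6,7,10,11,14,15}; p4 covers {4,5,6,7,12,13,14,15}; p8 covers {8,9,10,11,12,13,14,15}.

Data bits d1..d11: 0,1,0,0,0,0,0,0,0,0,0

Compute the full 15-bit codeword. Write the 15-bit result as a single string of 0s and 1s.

100110000000000

Place data at non-parity positions: p1 p2 0 p4 1 0 0 p8 0 0 0 0 0 0 0
p1 (pos 1,3,5,7,9,11,13,15): XOR of data positions = 0⊕1⊕0⊕0⊕0⊕0⊕0 = 1
p2 (pos 2,3,6,7,10,11,14,15): XOR of data positions = 0⊕0⊕0⊕0⊕0⊕0⊕0 = 0
p4 (pos 4,5,6,7,12,13,14,15): XOR of data positions = 1⊕0⊕0⊕0⊕0⊕0⊕0 = 1
p8 (pos 8,9,10,11,12,13,14,15): XOR of data positions = 0⊕0⊕0⊕0⊕0⊕0⊕0 = 0
Codeword: 100110000000000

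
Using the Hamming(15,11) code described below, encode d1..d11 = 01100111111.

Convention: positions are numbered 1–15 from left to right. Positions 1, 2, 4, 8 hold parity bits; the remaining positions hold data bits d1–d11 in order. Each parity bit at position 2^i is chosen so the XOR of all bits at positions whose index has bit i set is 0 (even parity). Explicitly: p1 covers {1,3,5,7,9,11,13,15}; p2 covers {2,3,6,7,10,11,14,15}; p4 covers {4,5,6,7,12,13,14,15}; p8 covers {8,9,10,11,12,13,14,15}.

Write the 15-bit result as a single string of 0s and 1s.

010011000111111

Place data at non-parity positions: p1 p2 0 p4 1 1 0 p8 0 1 1 1 1 1 1
p1 (pos 1,3,5,7,9,11,13,15): XOR of data positions = 0⊕1⊕0⊕0⊕1⊕1⊕1 = 0
p2 (pos 2,3,6,7,10,11,14,15): XOR of data positions = 0⊕1⊕0⊕1⊕1⊕1⊕1 = 1
p4 (pos 4,5,6,7,12,13,14,15): XOR of data positions = 1⊕1⊕0⊕1⊕1⊕1⊕1 = 0
p8 (pos 8,9,10,11,12,13,14,15): XOR of data positions = 0⊕1⊕1⊕1⊕1⊕1⊕1 = 0
Codeword: 010011000111111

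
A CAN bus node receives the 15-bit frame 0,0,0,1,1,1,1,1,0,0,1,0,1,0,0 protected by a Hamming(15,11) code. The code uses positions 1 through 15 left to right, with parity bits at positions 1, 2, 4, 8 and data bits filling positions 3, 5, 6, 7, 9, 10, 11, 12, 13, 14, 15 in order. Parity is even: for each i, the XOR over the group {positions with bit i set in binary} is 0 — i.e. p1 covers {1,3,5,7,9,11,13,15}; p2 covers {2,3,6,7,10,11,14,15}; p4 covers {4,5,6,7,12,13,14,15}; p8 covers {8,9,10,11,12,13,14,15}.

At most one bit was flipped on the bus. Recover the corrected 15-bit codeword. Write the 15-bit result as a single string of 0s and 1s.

000111110010110

s1 (pos 1,3,5,7,9,11,13,15): 0⊕0⊕1⊕1⊕0⊕1⊕1⊕0 = 0
s2 (pos 2,3,6,7,10,11,14,15): 0⊕0⊕1⊕1⊕0⊕1⊕0⊕0 = 1
s4 (pos 4,5,6,7,12,13,14,15): 1⊕1⊕1⊕1⊕0⊕1⊕0⊕0 = 1
s8 (pos 8,9,10,11,12,13,14,15): 1⊕0⊕0⊕1⊕0⊕1⊕0⊕0 = 1
Syndrome s8…s1 = 1110 → error at position 14.
Flip position 14: 000111110010100 → 000111110010110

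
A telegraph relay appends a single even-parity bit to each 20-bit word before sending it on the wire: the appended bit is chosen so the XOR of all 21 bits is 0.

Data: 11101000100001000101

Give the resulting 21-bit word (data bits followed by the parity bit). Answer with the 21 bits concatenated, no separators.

XOR of the 20 data bits: 1⊕1⊕1⊕0⊕1⊕0⊕0⊕0⊕1⊕0⊕0⊕0⊕0⊕1⊕0⊕0⊕0⊕1⊕0⊕1 = 0
Parity bit = 0 (so all 21 bits XOR to 0).

111010001000010001010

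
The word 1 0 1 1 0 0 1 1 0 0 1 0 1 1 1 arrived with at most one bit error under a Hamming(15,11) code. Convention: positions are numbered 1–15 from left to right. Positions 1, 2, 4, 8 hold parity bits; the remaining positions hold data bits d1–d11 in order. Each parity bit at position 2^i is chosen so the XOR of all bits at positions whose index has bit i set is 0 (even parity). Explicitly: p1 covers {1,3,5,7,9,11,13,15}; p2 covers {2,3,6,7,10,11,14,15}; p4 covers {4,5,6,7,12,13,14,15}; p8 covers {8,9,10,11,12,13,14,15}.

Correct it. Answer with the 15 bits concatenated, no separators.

s1 (pos 1,3,5,7,9,11,13,15): 1⊕1⊕0⊕1⊕0⊕1⊕1⊕1 = 0
s2 (pos 2,3,6,7,10,11,14,15): 0⊕1⊕0⊕1⊕0⊕1⊕1⊕1 = 1
s4 (pos 4,5,6,7,12,13,14,15): 1⊕0⊕0⊕1⊕0⊕1⊕1⊕1 = 1
s8 (pos 8,9,10,11,12,13,14,15): 1⊕0⊕0⊕1⊕0⊕1⊕1⊕1 = 1
Syndrome s8…s1 = 1110 → error at position 14.
Flip position 14: 101100110010111 → 101100110010101

101100110010101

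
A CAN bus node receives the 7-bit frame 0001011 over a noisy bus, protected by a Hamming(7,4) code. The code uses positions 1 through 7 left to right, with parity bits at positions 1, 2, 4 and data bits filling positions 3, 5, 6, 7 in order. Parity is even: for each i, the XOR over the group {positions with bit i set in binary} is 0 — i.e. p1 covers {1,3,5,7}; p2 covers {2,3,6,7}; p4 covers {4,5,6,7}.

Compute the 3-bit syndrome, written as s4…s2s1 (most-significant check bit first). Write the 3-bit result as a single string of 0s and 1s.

s1 (pos 1,3,5,7): 0⊕0⊕0⊕1 = 1
s2 (pos 2,3,6,7): 0⊕0⊕1⊕1 = 0
s4 (pos 4,5,6,7): 1⊕0⊕1⊕1 = 1
Syndrome s4…s1 = 101 → error at position 5.

101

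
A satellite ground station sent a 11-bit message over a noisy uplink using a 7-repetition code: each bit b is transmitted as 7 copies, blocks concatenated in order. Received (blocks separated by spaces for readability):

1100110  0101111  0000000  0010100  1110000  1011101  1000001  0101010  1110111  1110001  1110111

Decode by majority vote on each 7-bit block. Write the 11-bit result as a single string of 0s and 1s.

Block 1 (1100110): 4 ones → 1
Block 2 (0101111): 5 ones → 1
Block 3 (0000000): 0 ones → 0
Block 4 (0010100): 2 ones → 0
Block 5 (1110000): 3 ones → 0
Block 6 (1011101): 5 ones → 1
Block 7 (1000001): 2 ones → 0
Block 8 (0101010): 3 ones → 0
Block 9 (1110111): 6 ones → 1
Block 10 (1110001): 4 ones → 1
Block 11 (1110111): 6 ones → 1

11000100111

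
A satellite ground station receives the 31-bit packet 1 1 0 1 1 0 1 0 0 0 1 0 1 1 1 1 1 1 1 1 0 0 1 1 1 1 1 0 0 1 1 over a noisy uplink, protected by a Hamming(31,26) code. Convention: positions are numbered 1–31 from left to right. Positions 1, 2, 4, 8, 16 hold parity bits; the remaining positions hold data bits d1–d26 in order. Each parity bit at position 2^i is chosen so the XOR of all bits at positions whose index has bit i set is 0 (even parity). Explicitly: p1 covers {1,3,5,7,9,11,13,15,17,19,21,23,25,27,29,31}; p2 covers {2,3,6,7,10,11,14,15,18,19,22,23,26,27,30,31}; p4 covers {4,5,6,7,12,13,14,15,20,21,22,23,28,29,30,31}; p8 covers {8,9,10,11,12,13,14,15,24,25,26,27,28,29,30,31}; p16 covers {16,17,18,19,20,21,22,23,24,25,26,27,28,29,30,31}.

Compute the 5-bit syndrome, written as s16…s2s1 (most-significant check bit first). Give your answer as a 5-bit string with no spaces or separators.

s1 (pos 1,3,5,7,9,11,13,15,17,19,21,23,25,27,29,31): 1⊕0⊕1⊕1⊕0⊕1⊕1⊕1⊕1⊕1⊕0⊕1⊕1⊕1⊕0⊕1 = 0
s2 (pos 2,3,6,7,10,11,14,15,18,19,22,23,26,27,30,31): 1⊕0⊕0⊕1⊕0⊕1⊕1⊕1⊕1⊕1⊕0⊕1⊕1⊕1⊕1⊕1 = 0
s4 (pos 4,5,6,7,12,13,14,15,20,21,22,23,28,29,30,31): 1⊕1⊕0⊕1⊕0⊕1⊕1⊕1⊕1⊕0⊕0⊕1⊕0⊕0⊕1⊕1 = 0
s8 (pos 8,9,10,11,12,13,14,15,24,25,26,27,28,29,30,31): 0⊕0⊕0⊕1⊕0⊕1⊕1⊕1⊕1⊕1⊕1⊕1⊕0⊕0⊕1⊕1 = 0
s16 (pos 16,17,18,19,20,21,22,23,24,25,26,27,28,29,30,31): 1⊕1⊕1⊕1⊕1⊕0⊕0⊕1⊕1⊕1⊕1⊕1⊕0⊕0⊕1⊕1 = 0
Syndrome s16…s1 = 00000 → no error.

00000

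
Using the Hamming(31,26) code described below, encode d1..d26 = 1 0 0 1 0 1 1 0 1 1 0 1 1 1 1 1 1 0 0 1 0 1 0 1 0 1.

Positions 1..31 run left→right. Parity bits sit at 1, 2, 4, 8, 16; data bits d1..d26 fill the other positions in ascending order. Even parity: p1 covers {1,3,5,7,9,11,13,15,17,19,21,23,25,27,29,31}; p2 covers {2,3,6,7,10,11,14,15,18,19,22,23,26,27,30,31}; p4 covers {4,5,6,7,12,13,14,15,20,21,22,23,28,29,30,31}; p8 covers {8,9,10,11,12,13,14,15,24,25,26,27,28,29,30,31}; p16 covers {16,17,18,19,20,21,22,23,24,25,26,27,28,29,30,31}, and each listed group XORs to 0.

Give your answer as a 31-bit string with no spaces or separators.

Place data at non-parity positions: p1 p2 1 p4 0 0 1 p8 0 1 1 0 1 1 0 p16 1 1 1 1 1 1 0 0 1 0 1 0 1 0 1
p1 (pos 1,3,5,7,9,11,13,15,17,19,21,23,25,27,29,31): XOR of data positions = 1⊕0⊕1⊕0⊕1⊕1⊕0⊕1⊕1⊕1⊕0⊕1⊕1⊕1⊕1 = 1
p2 (pos 2,3,6,7,10,11,14,15,18,19,22,23,26,27,30,31): XOR of data positions = 1⊕0⊕1⊕1⊕1⊕1⊕0⊕1⊕1⊕1⊕0⊕0⊕1⊕0⊕1 = 0
p4 (pos 4,5,6,7,12,13,14,15,20,21,22,23,28,29,30,31): XOR of data positions = 0⊕0⊕1⊕0⊕1⊕1⊕0⊕1⊕1⊕1⊕0⊕0⊕1⊕0⊕1 = 0
p8 (pos 8,9,10,11,12,13,14,15,24,25,26,27,28,29,30,31): XOR of data positions = 0⊕1⊕1⊕0⊕1⊕1⊕0⊕0⊕1⊕0⊕1⊕0⊕1⊕0⊕1 = 0
p16 (pos 16,17,18,19,20,21,22,23,24,25,26,27,28,29,30,31): XOR of data positions = 1⊕1⊕1⊕1⊕1⊕1⊕0⊕0⊕1⊕0⊕1⊕0⊕1⊕0⊕1 = 0
Codeword: 1010001001101100111111001010101

1010001001101100111111001010101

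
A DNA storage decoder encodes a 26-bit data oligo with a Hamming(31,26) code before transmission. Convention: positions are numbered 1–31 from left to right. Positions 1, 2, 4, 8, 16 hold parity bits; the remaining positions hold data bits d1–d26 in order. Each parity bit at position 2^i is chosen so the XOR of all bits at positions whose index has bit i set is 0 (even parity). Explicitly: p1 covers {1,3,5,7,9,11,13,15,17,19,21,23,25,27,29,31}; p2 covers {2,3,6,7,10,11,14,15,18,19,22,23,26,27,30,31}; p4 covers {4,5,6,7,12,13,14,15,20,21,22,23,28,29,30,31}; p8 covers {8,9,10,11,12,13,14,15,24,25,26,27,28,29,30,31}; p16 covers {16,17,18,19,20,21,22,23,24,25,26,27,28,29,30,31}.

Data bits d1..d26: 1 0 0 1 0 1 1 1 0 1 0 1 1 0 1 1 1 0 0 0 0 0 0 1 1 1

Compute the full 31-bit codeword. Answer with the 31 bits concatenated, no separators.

1111001101110100110111000000111

Place data at non-parity positions: p1 p2 1 p4 0 0 1 p8 0 1 1 1 0 1 0 p16 1 1 0 1 1 1 0 0 0 0 0 0 1 1 1
p1 (pos 1,3,5,7,9,11,13,15,17,19,21,23,25,27,29,31): XOR of data positions = 1⊕0⊕1⊕0⊕1⊕0⊕0⊕1⊕0⊕1⊕0⊕0⊕0⊕1⊕1 = 1
p2 (pos 2,3,6,7,10,11,14,15,18,19,22,23,26,27,30,31): XOR of data positions = 1⊕0⊕1⊕1⊕1⊕1⊕0⊕1⊕0⊕1⊕0⊕0⊕0⊕1⊕1 = 1
p4 (pos 4,5,6,7,12,13,14,15,20,21,22,23,28,29,30,31): XOR of data positions = 0⊕0⊕1⊕1⊕0⊕1⊕0⊕1⊕1⊕1⊕0⊕0⊕1⊕1⊕1 = 1
p8 (pos 8,9,10,11,12,13,14,15,24,25,26,27,28,29,30,31): XOR of data positions = 0⊕1⊕1⊕1⊕0⊕1⊕0⊕0⊕0⊕0⊕0⊕0⊕1⊕1⊕1 = 1
p16 (pos 16,17,18,19,20,21,22,23,24,25,26,27,28,29,30,31): XOR of data positions = 1⊕1⊕0⊕1⊕1⊕1⊕0⊕0⊕0⊕0⊕0⊕0⊕1⊕1⊕1 = 0
Codeword: 1111001101110100110111000000111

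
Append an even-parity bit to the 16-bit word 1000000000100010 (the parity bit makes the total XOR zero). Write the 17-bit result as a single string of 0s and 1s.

XOR of the 16 data bits: 1⊕0⊕0⊕0⊕0⊕0⊕0⊕0⊕0⊕0⊕1⊕0⊕0⊕0⊕1⊕0 = 1
Parity bit = 1 (so all 17 bits XOR to 0).

10000000001000101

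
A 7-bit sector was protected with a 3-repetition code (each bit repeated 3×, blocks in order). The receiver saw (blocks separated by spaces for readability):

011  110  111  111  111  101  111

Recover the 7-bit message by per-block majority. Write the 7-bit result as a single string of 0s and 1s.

1111111

Block 1 (011): 2 ones → 1
Block 2 (110): 2 ones → 1
Block 3 (111): 3 ones → 1
Block 4 (111): 3 ones → 1
Block 5 (111): 3 ones → 1
Block 6 (101): 2 ones → 1
Block 7 (111): 3 ones → 1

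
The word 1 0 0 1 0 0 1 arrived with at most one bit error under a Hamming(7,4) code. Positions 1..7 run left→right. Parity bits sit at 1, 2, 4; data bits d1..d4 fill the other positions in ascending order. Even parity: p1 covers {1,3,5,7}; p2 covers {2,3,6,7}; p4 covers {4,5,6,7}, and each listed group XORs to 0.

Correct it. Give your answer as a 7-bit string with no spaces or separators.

s1 (pos 1,3,5,7): 1⊕0⊕0⊕1 = 0
s2 (pos 2,3,6,7): 0⊕0⊕0⊕1 = 1
s4 (pos 4,5,6,7): 1⊕0⊕0⊕1 = 0
Syndrome s4…s1 = 010 → error at position 2.
Flip position 2: 1001001 → 1101001

1101001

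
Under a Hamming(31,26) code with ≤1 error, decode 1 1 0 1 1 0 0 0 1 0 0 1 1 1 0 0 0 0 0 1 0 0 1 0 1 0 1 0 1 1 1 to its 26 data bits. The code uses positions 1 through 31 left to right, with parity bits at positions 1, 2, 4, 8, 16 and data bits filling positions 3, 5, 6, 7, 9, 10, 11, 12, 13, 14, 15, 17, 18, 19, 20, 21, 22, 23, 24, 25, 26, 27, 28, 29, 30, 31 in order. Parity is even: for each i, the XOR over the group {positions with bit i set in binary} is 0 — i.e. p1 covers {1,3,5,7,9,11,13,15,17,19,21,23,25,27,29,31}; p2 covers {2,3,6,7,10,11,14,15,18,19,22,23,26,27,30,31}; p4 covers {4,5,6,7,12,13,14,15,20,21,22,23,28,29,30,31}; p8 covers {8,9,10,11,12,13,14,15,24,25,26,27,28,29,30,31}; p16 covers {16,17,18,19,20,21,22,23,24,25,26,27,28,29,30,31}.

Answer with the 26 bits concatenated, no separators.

01001001110000100100010111

s1 (pos 1,3,5,7,9,11,13,15,17,19,21,23,25,27,29,31): 1⊕0⊕1⊕0⊕1⊕0⊕1⊕0⊕0⊕0⊕0⊕1⊕1⊕1⊕1⊕1 = 1
s2 (pos 2,3,6,7,10,11,14,15,18,19,22,23,26,27,30,31): 1⊕0⊕0⊕0⊕0⊕0⊕1⊕0⊕0⊕0⊕0⊕1⊕0⊕1⊕1⊕1 = 0
s4 (pos 4,5,6,7,12,13,14,15,20,21,22,23,28,29,30,31): 1⊕1⊕0⊕0⊕1⊕1⊕1⊕0⊕1⊕0⊕0⊕1⊕0⊕1⊕1⊕1 = 0
s8 (pos 8,9,10,11,12,13,14,15,24,25,26,27,28,29,30,31): 0⊕1⊕0⊕0⊕1⊕1⊕1⊕0⊕0⊕1⊕0⊕1⊕0⊕1⊕1⊕1 = 1
s16 (pos 16,17,18,19,20,21,22,23,24,25,26,27,28,29,30,31): 0⊕0⊕0⊕0⊕1⊕0⊕0⊕1⊕0⊕1⊕0⊕1⊕0⊕1⊕1⊕1 = 1
Syndrome s16…s1 = 11001 → error at position 25.
Flip position 25: 1101100010011100000100101010111 → 1101100010011100000100100010111
Read data bits from positions 3,5,6,7,9,10,11,12,13,14,15,17,18,19,20,21,22,23,24,25,26,27,28,29,30,31: 01001001110000100100010111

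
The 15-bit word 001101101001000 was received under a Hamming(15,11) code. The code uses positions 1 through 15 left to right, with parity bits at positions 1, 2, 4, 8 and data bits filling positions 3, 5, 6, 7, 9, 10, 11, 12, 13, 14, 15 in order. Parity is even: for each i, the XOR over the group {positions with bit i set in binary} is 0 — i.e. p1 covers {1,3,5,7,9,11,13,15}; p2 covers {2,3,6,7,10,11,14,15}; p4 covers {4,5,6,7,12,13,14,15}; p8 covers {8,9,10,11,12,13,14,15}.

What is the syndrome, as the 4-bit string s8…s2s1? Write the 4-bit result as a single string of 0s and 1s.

0011

s1 (pos 1,3,5,7,9,11,13,15): 0⊕1⊕0⊕1⊕1⊕0⊕0⊕0 = 1
s2 (pos 2,3,6,7,10,11,14,15): 0⊕1⊕1⊕1⊕0⊕0⊕0⊕0 = 1
s4 (pos 4,5,6,7,12,13,14,15): 1⊕0⊕1⊕1⊕1⊕0⊕0⊕0 = 0
s8 (pos 8,9,10,11,12,13,14,15): 0⊕1⊕0⊕0⊕1⊕0⊕0⊕0 = 0
Syndrome s8…s1 = 0011 → error at position 3.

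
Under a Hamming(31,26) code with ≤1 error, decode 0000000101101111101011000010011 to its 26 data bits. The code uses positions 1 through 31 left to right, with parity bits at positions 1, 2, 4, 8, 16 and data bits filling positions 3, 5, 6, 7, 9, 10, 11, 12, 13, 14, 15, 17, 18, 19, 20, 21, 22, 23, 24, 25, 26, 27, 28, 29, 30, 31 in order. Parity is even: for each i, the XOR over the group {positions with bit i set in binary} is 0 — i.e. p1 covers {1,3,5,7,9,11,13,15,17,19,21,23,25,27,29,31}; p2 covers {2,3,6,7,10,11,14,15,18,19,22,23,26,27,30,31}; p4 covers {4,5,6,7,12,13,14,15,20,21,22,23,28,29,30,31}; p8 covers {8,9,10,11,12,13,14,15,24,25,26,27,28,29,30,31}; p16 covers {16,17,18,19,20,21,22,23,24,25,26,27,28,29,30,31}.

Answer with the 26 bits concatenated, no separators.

00000110101101011000010011

s1 (pos 1,3,5,7,9,11,13,15,17,19,21,23,25,27,29,31): 0⊕0⊕0⊕0⊕0⊕1⊕1⊕1⊕1⊕1⊕1⊕0⊕0⊕1⊕0⊕1 = 0
s2 (pos 2,3,6,7,10,11,14,15,18,19,22,23,26,27,30,31): 0⊕0⊕0⊕0⊕1⊕1⊕1⊕1⊕0⊕1⊕1⊕0⊕0⊕1⊕1⊕1 = 1
s4 (pos 4,5,6,7,12,13,14,15,20,21,22,23,28,29,30,31): 0⊕0⊕0⊕0⊕0⊕1⊕1⊕1⊕0⊕1⊕1⊕0⊕0⊕0⊕1⊕1 = 1
s8 (pos 8,9,10,11,12,13,14,15,24,25,26,27,28,29,30,31): 1⊕0⊕1⊕1⊕0⊕1⊕1⊕1⊕0⊕0⊕0⊕1⊕0⊕0⊕1⊕1 = 1
s16 (pos 16,17,18,19,20,21,22,23,24,25,26,27,28,29,30,31): 1⊕1⊕0⊕1⊕0⊕1⊕1⊕0⊕0⊕0⊕0⊕1⊕0⊕0⊕1⊕1 = 0
Syndrome s16…s1 = 01110 → error at position 14.
Flip position 14: 0000000101101111101011000010011 → 0000000101101011101011000010011
Read data bits from positions 3,5,6,7,9,10,11,12,13,14,15,17,18,19,20,21,22,23,24,25,26,27,28,29,30,31: 00000110101101011000010011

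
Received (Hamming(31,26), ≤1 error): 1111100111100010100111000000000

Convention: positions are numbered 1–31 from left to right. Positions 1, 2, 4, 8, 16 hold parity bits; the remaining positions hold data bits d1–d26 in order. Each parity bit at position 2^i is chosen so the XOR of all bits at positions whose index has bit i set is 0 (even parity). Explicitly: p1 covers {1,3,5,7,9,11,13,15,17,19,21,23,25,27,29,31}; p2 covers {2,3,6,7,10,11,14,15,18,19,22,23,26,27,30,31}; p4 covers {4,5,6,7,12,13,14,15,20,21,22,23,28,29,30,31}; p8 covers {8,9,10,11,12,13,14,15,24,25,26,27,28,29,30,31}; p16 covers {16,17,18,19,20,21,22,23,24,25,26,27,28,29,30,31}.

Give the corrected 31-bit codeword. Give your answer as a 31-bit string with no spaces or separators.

s1 (pos 1,3,5,7,9,11,13,15,17,19,21,23,25,27,29,31): 1⊕1⊕1⊕0⊕1⊕1⊕0⊕1⊕1⊕0⊕1⊕0⊕0⊕0⊕0⊕0 = 0
s2 (pos 2,3,6,7,10,11,14,15,18,19,22,23,26,27,30,31): 1⊕1⊕0⊕0⊕1⊕1⊕0⊕1⊕0⊕0⊕1⊕0⊕0⊕0⊕0⊕0 = 0
s4 (pos 4,5,6,7,12,13,14,15,20,21,22,23,28,29,30,31): 1⊕1⊕0⊕0⊕0⊕0⊕0⊕1⊕1⊕1⊕1⊕0⊕0⊕0⊕0⊕0 = 0
s8 (pos 8,9,10,11,12,13,14,15,24,25,26,27,28,29,30,31): 1⊕1⊕1⊕1⊕0⊕0⊕0⊕1⊕0⊕0⊕0⊕0⊕0⊕0⊕0⊕0 = 1
s16 (pos 16,17,18,19,20,21,22,23,24,25,26,27,28,29,30,31): 0⊕1⊕0⊕0⊕1⊕1⊕1⊕0⊕0⊕0⊕0⊕0⊕0⊕0⊕0⊕0 = 0
Syndrome s16…s1 = 01000 → error at position 8.
Flip position 8: 1111100111100010100111000000000 → 1111100011100010100111000000000

1111100011100010100111000000000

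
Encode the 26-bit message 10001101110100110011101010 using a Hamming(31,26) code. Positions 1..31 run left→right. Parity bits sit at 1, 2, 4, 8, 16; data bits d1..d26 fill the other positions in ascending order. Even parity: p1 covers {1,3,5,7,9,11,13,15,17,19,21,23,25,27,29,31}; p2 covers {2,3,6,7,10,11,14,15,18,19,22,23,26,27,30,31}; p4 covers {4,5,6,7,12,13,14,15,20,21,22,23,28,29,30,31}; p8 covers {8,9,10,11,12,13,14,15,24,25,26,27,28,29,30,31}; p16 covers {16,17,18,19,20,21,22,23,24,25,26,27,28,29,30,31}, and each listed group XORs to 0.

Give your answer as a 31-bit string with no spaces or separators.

0111000011011100100110011101010

Place data at non-parity positions: p1 p2 1 p4 0 0 0 p8 1 1 0 1 1 1 0 p16 1 0 0 1 1 0 0 1 1 1 0 1 0 1 0
p1 (pos 1,3,5,7,9,11,13,15,17,19,21,23,25,27,29,31): XOR of data positions = 1⊕0⊕0⊕1⊕0⊕1⊕0⊕1⊕0⊕1⊕0⊕1⊕0⊕0⊕0 = 0
p2 (pos 2,3,6,7,10,11,14,15,18,19,22,23,26,27,30,31): XOR of data positions = 1⊕0⊕0⊕1⊕0⊕1⊕0⊕0⊕0⊕0⊕0⊕1⊕0⊕1⊕0 = 1
p4 (pos 4,5,6,7,12,13,14,15,20,21,22,23,28,29,30,31): XOR of data positions = 0⊕0⊕0⊕1⊕1⊕1⊕0⊕1⊕1⊕0⊕0⊕1⊕0⊕1⊕0 = 1
p8 (pos 8,9,10,11,12,13,14,15,24,25,26,27,28,29,30,31): XOR of data positions = 1⊕1⊕0⊕1⊕1⊕1⊕0⊕1⊕1⊕1⊕0⊕1⊕0⊕1⊕0 = 0
p16 (pos 16,17,18,19,20,21,22,23,24,25,26,27,28,29,30,31): XOR of data positions = 1⊕0⊕0⊕1⊕1⊕0⊕0⊕1⊕1⊕1⊕0⊕1⊕0⊕1⊕0 = 0
Codeword: 0111000011011100100110011101010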